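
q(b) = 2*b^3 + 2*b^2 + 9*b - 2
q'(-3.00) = 51.00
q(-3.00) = -65.00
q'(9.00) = 531.00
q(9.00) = 1699.00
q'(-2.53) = 37.29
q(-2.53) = -44.36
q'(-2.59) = 38.89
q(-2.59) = -46.64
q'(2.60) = 59.96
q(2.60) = 70.07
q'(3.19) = 82.82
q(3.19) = 111.99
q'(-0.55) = 8.62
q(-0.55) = -6.68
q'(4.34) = 139.37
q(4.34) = 238.22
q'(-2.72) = 42.51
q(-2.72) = -51.93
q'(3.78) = 109.85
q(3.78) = 168.62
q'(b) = 6*b^2 + 4*b + 9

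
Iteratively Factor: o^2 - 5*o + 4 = (o - 4)*(o - 1)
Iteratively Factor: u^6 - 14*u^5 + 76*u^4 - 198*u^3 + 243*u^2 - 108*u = (u)*(u^5 - 14*u^4 + 76*u^3 - 198*u^2 + 243*u - 108) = u*(u - 4)*(u^4 - 10*u^3 + 36*u^2 - 54*u + 27) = u*(u - 4)*(u - 3)*(u^3 - 7*u^2 + 15*u - 9) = u*(u - 4)*(u - 3)*(u - 1)*(u^2 - 6*u + 9) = u*(u - 4)*(u - 3)^2*(u - 1)*(u - 3)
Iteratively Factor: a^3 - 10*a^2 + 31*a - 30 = (a - 3)*(a^2 - 7*a + 10) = (a - 5)*(a - 3)*(a - 2)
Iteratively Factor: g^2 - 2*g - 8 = (g + 2)*(g - 4)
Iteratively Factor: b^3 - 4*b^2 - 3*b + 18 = (b + 2)*(b^2 - 6*b + 9) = (b - 3)*(b + 2)*(b - 3)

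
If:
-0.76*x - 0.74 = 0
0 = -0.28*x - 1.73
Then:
No Solution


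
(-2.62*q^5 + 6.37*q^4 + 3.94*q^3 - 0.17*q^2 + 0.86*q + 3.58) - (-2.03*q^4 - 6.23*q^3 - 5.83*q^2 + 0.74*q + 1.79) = -2.62*q^5 + 8.4*q^4 + 10.17*q^3 + 5.66*q^2 + 0.12*q + 1.79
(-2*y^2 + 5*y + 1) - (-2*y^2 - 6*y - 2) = 11*y + 3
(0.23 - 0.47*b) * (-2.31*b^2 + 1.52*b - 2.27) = 1.0857*b^3 - 1.2457*b^2 + 1.4165*b - 0.5221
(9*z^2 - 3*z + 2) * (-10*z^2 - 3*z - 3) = -90*z^4 + 3*z^3 - 38*z^2 + 3*z - 6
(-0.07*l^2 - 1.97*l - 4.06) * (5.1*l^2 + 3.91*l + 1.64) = -0.357*l^4 - 10.3207*l^3 - 28.5235*l^2 - 19.1054*l - 6.6584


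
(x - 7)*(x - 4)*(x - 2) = x^3 - 13*x^2 + 50*x - 56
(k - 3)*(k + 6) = k^2 + 3*k - 18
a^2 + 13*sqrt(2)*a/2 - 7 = (a - sqrt(2)/2)*(a + 7*sqrt(2))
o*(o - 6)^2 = o^3 - 12*o^2 + 36*o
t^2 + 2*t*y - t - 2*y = (t - 1)*(t + 2*y)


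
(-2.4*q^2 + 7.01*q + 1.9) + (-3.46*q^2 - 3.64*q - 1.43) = -5.86*q^2 + 3.37*q + 0.47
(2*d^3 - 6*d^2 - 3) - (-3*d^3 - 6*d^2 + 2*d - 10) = 5*d^3 - 2*d + 7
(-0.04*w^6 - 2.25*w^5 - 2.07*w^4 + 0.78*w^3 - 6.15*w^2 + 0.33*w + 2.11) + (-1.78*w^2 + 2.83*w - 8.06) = -0.04*w^6 - 2.25*w^5 - 2.07*w^4 + 0.78*w^3 - 7.93*w^2 + 3.16*w - 5.95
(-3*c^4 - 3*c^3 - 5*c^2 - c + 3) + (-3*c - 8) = -3*c^4 - 3*c^3 - 5*c^2 - 4*c - 5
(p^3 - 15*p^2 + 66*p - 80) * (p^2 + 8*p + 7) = p^5 - 7*p^4 - 47*p^3 + 343*p^2 - 178*p - 560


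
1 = 1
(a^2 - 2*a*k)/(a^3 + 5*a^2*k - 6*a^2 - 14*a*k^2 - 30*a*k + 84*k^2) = a/(a^2 + 7*a*k - 6*a - 42*k)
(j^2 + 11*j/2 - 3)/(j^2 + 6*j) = (j - 1/2)/j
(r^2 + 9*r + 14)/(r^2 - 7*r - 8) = (r^2 + 9*r + 14)/(r^2 - 7*r - 8)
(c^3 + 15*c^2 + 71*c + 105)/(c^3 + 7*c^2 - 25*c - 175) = (c + 3)/(c - 5)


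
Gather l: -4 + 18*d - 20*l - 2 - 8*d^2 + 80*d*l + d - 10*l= -8*d^2 + 19*d + l*(80*d - 30) - 6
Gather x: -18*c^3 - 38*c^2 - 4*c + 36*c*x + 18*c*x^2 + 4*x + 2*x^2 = -18*c^3 - 38*c^2 - 4*c + x^2*(18*c + 2) + x*(36*c + 4)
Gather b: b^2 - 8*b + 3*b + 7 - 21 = b^2 - 5*b - 14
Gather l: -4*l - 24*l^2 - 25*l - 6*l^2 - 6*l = -30*l^2 - 35*l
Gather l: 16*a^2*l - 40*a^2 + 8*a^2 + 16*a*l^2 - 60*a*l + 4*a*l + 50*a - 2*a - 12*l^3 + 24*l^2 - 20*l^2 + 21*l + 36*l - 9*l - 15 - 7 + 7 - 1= -32*a^2 + 48*a - 12*l^3 + l^2*(16*a + 4) + l*(16*a^2 - 56*a + 48) - 16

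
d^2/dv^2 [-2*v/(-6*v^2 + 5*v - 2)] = 4*(v*(12*v - 5)^2 + (5 - 18*v)*(6*v^2 - 5*v + 2))/(6*v^2 - 5*v + 2)^3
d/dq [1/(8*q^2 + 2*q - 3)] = 2*(-8*q - 1)/(8*q^2 + 2*q - 3)^2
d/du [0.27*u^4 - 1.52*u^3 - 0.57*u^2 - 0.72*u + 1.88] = 1.08*u^3 - 4.56*u^2 - 1.14*u - 0.72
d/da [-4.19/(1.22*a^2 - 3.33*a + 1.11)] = (10.2236*a - 13.9527)/(1.22*a^2 - 3.33*a + 1.11)^2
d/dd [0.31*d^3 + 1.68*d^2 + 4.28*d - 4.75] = 0.93*d^2 + 3.36*d + 4.28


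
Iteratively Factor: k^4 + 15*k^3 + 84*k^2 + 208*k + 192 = (k + 4)*(k^3 + 11*k^2 + 40*k + 48) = (k + 3)*(k + 4)*(k^2 + 8*k + 16) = (k + 3)*(k + 4)^2*(k + 4)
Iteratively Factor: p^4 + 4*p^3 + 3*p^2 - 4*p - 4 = (p + 2)*(p^3 + 2*p^2 - p - 2) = (p + 1)*(p + 2)*(p^2 + p - 2) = (p + 1)*(p + 2)^2*(p - 1)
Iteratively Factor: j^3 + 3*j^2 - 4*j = (j + 4)*(j^2 - j) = (j - 1)*(j + 4)*(j)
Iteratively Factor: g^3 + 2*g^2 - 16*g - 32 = (g - 4)*(g^2 + 6*g + 8) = (g - 4)*(g + 4)*(g + 2)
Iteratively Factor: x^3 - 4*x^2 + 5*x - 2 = (x - 1)*(x^2 - 3*x + 2) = (x - 1)^2*(x - 2)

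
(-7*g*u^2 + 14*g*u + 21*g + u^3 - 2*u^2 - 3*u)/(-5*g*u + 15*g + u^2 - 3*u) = (-7*g*u - 7*g + u^2 + u)/(-5*g + u)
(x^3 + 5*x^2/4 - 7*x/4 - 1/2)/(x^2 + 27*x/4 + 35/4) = (4*x^3 + 5*x^2 - 7*x - 2)/(4*x^2 + 27*x + 35)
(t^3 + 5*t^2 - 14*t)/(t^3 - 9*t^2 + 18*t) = (t^2 + 5*t - 14)/(t^2 - 9*t + 18)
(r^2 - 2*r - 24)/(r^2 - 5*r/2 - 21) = 2*(r + 4)/(2*r + 7)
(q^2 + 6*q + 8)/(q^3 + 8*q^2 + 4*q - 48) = (q + 2)/(q^2 + 4*q - 12)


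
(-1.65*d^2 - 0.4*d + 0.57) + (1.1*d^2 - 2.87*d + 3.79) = -0.55*d^2 - 3.27*d + 4.36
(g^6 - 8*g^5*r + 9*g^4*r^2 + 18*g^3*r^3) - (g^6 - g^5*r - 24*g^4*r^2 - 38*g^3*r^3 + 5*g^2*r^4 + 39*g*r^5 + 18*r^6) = -7*g^5*r + 33*g^4*r^2 + 56*g^3*r^3 - 5*g^2*r^4 - 39*g*r^5 - 18*r^6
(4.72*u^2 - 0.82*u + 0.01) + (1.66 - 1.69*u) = 4.72*u^2 - 2.51*u + 1.67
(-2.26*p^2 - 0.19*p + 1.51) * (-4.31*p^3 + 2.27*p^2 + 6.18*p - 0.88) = 9.7406*p^5 - 4.3113*p^4 - 20.9062*p^3 + 4.2423*p^2 + 9.499*p - 1.3288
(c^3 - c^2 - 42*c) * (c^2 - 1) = c^5 - c^4 - 43*c^3 + c^2 + 42*c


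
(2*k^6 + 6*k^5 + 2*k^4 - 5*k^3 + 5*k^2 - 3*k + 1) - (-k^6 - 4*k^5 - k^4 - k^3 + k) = 3*k^6 + 10*k^5 + 3*k^4 - 4*k^3 + 5*k^2 - 4*k + 1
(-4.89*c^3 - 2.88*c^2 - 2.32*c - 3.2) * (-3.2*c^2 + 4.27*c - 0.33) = 15.648*c^5 - 11.6643*c^4 - 3.2599*c^3 + 1.284*c^2 - 12.8984*c + 1.056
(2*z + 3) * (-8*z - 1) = -16*z^2 - 26*z - 3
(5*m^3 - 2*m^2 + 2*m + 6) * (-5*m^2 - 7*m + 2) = -25*m^5 - 25*m^4 + 14*m^3 - 48*m^2 - 38*m + 12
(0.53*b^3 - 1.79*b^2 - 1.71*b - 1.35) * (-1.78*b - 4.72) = -0.9434*b^4 + 0.6846*b^3 + 11.4926*b^2 + 10.4742*b + 6.372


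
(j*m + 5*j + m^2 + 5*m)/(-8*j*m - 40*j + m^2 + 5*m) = (-j - m)/(8*j - m)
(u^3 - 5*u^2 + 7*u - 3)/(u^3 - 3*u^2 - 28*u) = (-u^3 + 5*u^2 - 7*u + 3)/(u*(-u^2 + 3*u + 28))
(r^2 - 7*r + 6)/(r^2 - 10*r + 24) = (r - 1)/(r - 4)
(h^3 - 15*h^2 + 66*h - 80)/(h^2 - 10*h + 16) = h - 5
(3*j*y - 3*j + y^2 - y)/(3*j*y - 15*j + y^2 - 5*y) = (y - 1)/(y - 5)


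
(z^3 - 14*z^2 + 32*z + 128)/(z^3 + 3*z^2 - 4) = (z^2 - 16*z + 64)/(z^2 + z - 2)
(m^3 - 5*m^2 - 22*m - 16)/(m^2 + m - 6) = (m^3 - 5*m^2 - 22*m - 16)/(m^2 + m - 6)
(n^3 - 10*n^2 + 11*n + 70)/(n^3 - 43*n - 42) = (n^2 - 3*n - 10)/(n^2 + 7*n + 6)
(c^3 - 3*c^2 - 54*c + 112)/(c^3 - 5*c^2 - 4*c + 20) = (c^2 - c - 56)/(c^2 - 3*c - 10)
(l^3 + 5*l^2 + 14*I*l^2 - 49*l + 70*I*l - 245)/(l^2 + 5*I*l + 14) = (l^2 + l*(5 + 7*I) + 35*I)/(l - 2*I)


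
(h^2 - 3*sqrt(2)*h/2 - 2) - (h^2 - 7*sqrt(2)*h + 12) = 11*sqrt(2)*h/2 - 14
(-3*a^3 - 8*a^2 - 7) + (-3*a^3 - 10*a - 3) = -6*a^3 - 8*a^2 - 10*a - 10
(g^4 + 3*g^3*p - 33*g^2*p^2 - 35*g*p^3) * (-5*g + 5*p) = -5*g^5 - 10*g^4*p + 180*g^3*p^2 + 10*g^2*p^3 - 175*g*p^4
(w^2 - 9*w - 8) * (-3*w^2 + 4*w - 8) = -3*w^4 + 31*w^3 - 20*w^2 + 40*w + 64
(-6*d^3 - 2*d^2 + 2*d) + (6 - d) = -6*d^3 - 2*d^2 + d + 6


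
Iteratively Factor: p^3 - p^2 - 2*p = (p + 1)*(p^2 - 2*p) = p*(p + 1)*(p - 2)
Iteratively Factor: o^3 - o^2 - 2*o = (o - 2)*(o^2 + o) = o*(o - 2)*(o + 1)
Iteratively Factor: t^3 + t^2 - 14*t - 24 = (t + 2)*(t^2 - t - 12) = (t + 2)*(t + 3)*(t - 4)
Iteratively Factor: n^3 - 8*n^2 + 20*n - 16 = (n - 2)*(n^2 - 6*n + 8) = (n - 4)*(n - 2)*(n - 2)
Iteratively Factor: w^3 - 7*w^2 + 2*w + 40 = (w + 2)*(w^2 - 9*w + 20) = (w - 4)*(w + 2)*(w - 5)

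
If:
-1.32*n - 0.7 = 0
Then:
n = -0.53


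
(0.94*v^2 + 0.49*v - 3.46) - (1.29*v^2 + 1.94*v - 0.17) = -0.35*v^2 - 1.45*v - 3.29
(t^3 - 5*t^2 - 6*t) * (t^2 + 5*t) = t^5 - 31*t^3 - 30*t^2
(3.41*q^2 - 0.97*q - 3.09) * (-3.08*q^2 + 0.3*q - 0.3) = -10.5028*q^4 + 4.0106*q^3 + 8.2032*q^2 - 0.636*q + 0.927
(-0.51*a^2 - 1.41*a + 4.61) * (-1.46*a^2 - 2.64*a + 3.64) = 0.7446*a^4 + 3.405*a^3 - 4.8646*a^2 - 17.3028*a + 16.7804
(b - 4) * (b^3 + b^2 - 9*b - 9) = b^4 - 3*b^3 - 13*b^2 + 27*b + 36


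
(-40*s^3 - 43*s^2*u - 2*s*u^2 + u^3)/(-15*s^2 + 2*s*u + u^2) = (8*s^2 + 7*s*u - u^2)/(3*s - u)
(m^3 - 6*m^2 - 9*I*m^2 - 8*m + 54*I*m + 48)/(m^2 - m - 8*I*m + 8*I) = (m^2 - m*(6 + I) + 6*I)/(m - 1)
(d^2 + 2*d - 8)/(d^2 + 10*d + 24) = (d - 2)/(d + 6)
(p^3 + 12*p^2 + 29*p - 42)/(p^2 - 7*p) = (p^3 + 12*p^2 + 29*p - 42)/(p*(p - 7))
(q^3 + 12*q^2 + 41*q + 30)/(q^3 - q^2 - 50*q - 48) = (q + 5)/(q - 8)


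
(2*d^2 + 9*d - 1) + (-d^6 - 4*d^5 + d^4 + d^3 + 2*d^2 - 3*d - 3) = -d^6 - 4*d^5 + d^4 + d^3 + 4*d^2 + 6*d - 4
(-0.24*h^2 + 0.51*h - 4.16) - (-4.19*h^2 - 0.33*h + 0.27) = 3.95*h^2 + 0.84*h - 4.43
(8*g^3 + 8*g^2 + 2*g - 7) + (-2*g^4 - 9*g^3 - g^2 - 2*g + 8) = -2*g^4 - g^3 + 7*g^2 + 1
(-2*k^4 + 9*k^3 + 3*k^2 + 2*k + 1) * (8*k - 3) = -16*k^5 + 78*k^4 - 3*k^3 + 7*k^2 + 2*k - 3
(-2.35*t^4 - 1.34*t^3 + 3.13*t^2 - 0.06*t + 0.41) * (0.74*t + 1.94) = -1.739*t^5 - 5.5506*t^4 - 0.2834*t^3 + 6.0278*t^2 + 0.187*t + 0.7954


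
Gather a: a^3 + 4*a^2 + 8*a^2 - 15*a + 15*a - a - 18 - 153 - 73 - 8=a^3 + 12*a^2 - a - 252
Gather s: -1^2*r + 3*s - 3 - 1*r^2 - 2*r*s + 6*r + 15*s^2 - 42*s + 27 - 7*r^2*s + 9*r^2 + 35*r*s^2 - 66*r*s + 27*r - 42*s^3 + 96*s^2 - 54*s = 8*r^2 + 32*r - 42*s^3 + s^2*(35*r + 111) + s*(-7*r^2 - 68*r - 93) + 24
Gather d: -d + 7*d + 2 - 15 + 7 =6*d - 6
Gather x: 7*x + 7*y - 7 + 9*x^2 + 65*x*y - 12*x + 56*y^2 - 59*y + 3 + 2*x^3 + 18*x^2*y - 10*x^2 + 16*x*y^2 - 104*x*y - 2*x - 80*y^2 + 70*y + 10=2*x^3 + x^2*(18*y - 1) + x*(16*y^2 - 39*y - 7) - 24*y^2 + 18*y + 6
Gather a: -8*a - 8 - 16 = -8*a - 24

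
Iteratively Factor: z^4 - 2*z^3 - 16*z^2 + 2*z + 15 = (z + 1)*(z^3 - 3*z^2 - 13*z + 15) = (z - 5)*(z + 1)*(z^2 + 2*z - 3) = (z - 5)*(z + 1)*(z + 3)*(z - 1)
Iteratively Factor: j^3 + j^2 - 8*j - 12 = (j + 2)*(j^2 - j - 6) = (j + 2)^2*(j - 3)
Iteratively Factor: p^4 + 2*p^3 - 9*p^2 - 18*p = (p)*(p^3 + 2*p^2 - 9*p - 18) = p*(p + 3)*(p^2 - p - 6) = p*(p + 2)*(p + 3)*(p - 3)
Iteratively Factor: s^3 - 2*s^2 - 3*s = (s + 1)*(s^2 - 3*s) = (s - 3)*(s + 1)*(s)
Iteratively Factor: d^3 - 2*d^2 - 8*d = (d - 4)*(d^2 + 2*d) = d*(d - 4)*(d + 2)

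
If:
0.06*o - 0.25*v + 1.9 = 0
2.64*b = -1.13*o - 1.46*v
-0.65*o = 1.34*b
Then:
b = 26.94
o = -55.53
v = -5.73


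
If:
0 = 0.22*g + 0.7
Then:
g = -3.18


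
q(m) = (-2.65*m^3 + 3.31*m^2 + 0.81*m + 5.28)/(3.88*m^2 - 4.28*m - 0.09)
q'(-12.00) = -0.68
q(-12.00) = 8.28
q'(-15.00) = -0.68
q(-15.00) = 10.33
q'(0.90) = -29.02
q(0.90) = -8.46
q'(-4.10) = -0.67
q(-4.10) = 2.91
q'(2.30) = -1.54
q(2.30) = -0.72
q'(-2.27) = -0.58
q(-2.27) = 1.74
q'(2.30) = -1.54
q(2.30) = -0.72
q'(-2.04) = -0.54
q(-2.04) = 1.61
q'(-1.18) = -0.08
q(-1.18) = 1.28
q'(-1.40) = -0.29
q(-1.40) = 1.33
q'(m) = (4.28 - 7.76*m)*(-2.65*m^3 + 3.31*m^2 + 0.81*m + 5.28)/(3.88*m^2 - 4.28*m - 0.09)^2 + (-7.95*m^2 + 6.62*m + 0.81)/(3.88*m^2 - 4.28*m - 0.09) = (-10.282*m^4 + 22.684*m^3 - 16.5941*m^2 - 41.5686*m + 22.5255)/(15.0544*m^4 - 33.2128*m^3 + 17.62*m^2 + 0.7704*m + 0.0081)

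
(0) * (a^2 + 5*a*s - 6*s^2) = 0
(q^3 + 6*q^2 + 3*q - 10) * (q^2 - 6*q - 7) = q^5 - 40*q^3 - 70*q^2 + 39*q + 70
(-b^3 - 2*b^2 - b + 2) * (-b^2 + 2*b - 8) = b^5 + 5*b^3 + 12*b^2 + 12*b - 16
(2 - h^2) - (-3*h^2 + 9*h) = 2*h^2 - 9*h + 2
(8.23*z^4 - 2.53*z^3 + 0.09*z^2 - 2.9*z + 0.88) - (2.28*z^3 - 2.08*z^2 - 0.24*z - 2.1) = 8.23*z^4 - 4.81*z^3 + 2.17*z^2 - 2.66*z + 2.98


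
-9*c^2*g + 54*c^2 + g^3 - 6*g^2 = (-3*c + g)*(3*c + g)*(g - 6)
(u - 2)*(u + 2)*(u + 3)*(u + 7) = u^4 + 10*u^3 + 17*u^2 - 40*u - 84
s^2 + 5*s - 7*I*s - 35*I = (s + 5)*(s - 7*I)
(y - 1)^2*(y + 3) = y^3 + y^2 - 5*y + 3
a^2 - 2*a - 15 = (a - 5)*(a + 3)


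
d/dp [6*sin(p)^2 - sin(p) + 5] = (12*sin(p) - 1)*cos(p)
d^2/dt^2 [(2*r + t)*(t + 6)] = 2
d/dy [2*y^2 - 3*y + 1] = 4*y - 3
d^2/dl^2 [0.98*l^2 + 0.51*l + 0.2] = 1.96000000000000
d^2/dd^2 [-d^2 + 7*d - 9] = -2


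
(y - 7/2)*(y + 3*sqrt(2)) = y^2 - 7*y/2 + 3*sqrt(2)*y - 21*sqrt(2)/2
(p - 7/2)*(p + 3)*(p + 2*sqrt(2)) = p^3 - p^2/2 + 2*sqrt(2)*p^2 - 21*p/2 - sqrt(2)*p - 21*sqrt(2)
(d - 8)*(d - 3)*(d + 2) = d^3 - 9*d^2 + 2*d + 48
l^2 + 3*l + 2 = (l + 1)*(l + 2)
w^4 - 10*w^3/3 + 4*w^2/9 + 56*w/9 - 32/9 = (w - 2)^2*(w - 2/3)*(w + 4/3)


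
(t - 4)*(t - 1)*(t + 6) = t^3 + t^2 - 26*t + 24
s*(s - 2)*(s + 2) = s^3 - 4*s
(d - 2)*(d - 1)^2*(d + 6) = d^4 + 2*d^3 - 19*d^2 + 28*d - 12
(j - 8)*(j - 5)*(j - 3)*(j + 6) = j^4 - 10*j^3 - 17*j^2 + 354*j - 720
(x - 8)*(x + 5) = x^2 - 3*x - 40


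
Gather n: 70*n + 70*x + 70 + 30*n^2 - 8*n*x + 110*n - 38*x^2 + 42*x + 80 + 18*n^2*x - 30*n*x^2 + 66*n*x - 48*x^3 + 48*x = n^2*(18*x + 30) + n*(-30*x^2 + 58*x + 180) - 48*x^3 - 38*x^2 + 160*x + 150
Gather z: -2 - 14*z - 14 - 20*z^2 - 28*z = -20*z^2 - 42*z - 16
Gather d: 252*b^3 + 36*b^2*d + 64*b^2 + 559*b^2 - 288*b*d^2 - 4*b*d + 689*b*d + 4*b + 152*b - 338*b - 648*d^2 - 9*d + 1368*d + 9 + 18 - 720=252*b^3 + 623*b^2 - 182*b + d^2*(-288*b - 648) + d*(36*b^2 + 685*b + 1359) - 693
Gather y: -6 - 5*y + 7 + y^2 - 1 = y^2 - 5*y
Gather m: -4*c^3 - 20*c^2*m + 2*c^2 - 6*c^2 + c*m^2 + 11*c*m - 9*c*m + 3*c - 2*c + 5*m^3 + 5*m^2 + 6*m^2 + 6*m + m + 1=-4*c^3 - 4*c^2 + c + 5*m^3 + m^2*(c + 11) + m*(-20*c^2 + 2*c + 7) + 1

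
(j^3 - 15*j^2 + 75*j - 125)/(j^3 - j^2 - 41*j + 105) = (j^2 - 10*j + 25)/(j^2 + 4*j - 21)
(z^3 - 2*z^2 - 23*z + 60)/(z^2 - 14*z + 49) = (z^3 - 2*z^2 - 23*z + 60)/(z^2 - 14*z + 49)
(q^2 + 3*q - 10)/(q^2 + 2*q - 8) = (q + 5)/(q + 4)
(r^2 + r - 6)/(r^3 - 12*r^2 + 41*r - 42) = (r + 3)/(r^2 - 10*r + 21)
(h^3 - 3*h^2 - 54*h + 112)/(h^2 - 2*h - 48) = (h^2 + 5*h - 14)/(h + 6)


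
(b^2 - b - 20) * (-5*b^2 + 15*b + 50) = -5*b^4 + 20*b^3 + 135*b^2 - 350*b - 1000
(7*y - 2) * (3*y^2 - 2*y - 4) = 21*y^3 - 20*y^2 - 24*y + 8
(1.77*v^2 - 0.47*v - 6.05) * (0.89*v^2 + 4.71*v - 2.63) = 1.5753*v^4 + 7.9184*v^3 - 12.2533*v^2 - 27.2594*v + 15.9115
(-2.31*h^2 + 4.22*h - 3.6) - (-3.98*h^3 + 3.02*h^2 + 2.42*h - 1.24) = 3.98*h^3 - 5.33*h^2 + 1.8*h - 2.36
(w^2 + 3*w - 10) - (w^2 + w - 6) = 2*w - 4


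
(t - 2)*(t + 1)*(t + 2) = t^3 + t^2 - 4*t - 4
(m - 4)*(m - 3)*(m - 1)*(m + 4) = m^4 - 4*m^3 - 13*m^2 + 64*m - 48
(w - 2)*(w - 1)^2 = w^3 - 4*w^2 + 5*w - 2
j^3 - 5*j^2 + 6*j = j*(j - 3)*(j - 2)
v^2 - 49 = (v - 7)*(v + 7)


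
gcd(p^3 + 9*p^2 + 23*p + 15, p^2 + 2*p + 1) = p + 1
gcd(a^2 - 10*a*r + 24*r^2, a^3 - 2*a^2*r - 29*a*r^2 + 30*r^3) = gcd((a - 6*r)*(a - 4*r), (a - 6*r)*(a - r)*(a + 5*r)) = -a + 6*r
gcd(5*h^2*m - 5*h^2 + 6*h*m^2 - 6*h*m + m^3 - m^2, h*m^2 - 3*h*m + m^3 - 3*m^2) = h + m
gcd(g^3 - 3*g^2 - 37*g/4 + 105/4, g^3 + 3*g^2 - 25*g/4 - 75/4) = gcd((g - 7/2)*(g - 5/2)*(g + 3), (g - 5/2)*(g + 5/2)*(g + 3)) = g^2 + g/2 - 15/2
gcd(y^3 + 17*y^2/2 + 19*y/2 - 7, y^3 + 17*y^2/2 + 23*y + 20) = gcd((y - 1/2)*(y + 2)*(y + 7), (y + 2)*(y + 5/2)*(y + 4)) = y + 2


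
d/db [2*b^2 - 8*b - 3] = 4*b - 8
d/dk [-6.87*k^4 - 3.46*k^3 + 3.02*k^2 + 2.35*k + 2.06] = -27.48*k^3 - 10.38*k^2 + 6.04*k + 2.35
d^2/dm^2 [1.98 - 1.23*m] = 0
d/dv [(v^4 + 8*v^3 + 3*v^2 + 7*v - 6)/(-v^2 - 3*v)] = (-2*v^5 - 17*v^4 - 48*v^3 - 2*v^2 - 12*v - 18)/(v^2*(v^2 + 6*v + 9))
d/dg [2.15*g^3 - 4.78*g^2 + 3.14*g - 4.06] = 6.45*g^2 - 9.56*g + 3.14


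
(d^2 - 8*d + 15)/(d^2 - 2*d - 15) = (d - 3)/(d + 3)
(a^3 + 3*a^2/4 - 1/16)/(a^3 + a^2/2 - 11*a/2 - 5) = (16*a^3 + 12*a^2 - 1)/(8*(2*a^3 + a^2 - 11*a - 10))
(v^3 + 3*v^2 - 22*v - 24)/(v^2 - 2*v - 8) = (v^2 + 7*v + 6)/(v + 2)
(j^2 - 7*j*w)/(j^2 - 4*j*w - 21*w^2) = j/(j + 3*w)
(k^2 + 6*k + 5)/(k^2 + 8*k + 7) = (k + 5)/(k + 7)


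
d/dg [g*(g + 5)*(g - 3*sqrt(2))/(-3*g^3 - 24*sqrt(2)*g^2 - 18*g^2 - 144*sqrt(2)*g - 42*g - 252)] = (g*(g + 5)*(g - 3*sqrt(2))*(3*g^2 + 12*g + 16*sqrt(2)*g + 14 + 48*sqrt(2)) - (g*(g + 5) + g*(g - 3*sqrt(2)) + (g + 5)*(g - 3*sqrt(2)))*(g^3 + 6*g^2 + 8*sqrt(2)*g^2 + 14*g + 48*sqrt(2)*g + 84))/(3*(g^3 + 6*g^2 + 8*sqrt(2)*g^2 + 14*g + 48*sqrt(2)*g + 84)^2)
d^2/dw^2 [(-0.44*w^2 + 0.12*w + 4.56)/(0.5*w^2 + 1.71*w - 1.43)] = (1.11022302462516e-16*w^4 + 0.812400000000001*w^3 + 4.9524*w^2 + 23.9076*w + 31.975952)/(0.125*w^6 + 1.2825*w^5 + 3.31365*w^4 - 2.335689*w^3 - 9.477039*w^2 + 10.490337*w - 2.924207)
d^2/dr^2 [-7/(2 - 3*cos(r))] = 21*(3*sin(r)^2 - 2*cos(r) + 3)/(3*cos(r) - 2)^3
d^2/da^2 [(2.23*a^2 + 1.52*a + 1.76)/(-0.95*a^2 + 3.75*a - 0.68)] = (-18.63235*a^3 - 0.886919999999996*a^2 + 43.51152*a - 57.040384)/(0.857375*a^6 - 10.153125*a^5 + 41.919225*a^4 - 67.269375*a^3 + 30.00534*a^2 - 5.202*a + 0.314432)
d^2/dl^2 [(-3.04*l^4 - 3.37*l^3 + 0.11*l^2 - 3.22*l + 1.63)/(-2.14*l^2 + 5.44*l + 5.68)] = (27.843968*l^6 - 212.342784*l^5 + 318.076416*l^4 + 1811.255472*l^3 + 1748.903256*l^2 + 1001.03904*l - 342.189664)/(9.800344*l^6 - 74.739072*l^5 + 111.954528*l^4 + 235.756544*l^3 - 297.150336*l^2 - 526.522368*l - 183.250432)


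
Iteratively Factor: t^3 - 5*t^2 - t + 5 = (t + 1)*(t^2 - 6*t + 5) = (t - 5)*(t + 1)*(t - 1)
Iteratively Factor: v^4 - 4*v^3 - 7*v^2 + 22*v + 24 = (v - 4)*(v^3 - 7*v - 6) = (v - 4)*(v - 3)*(v^2 + 3*v + 2) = (v - 4)*(v - 3)*(v + 2)*(v + 1)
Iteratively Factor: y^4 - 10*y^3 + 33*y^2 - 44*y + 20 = (y - 1)*(y^3 - 9*y^2 + 24*y - 20) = (y - 5)*(y - 1)*(y^2 - 4*y + 4) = (y - 5)*(y - 2)*(y - 1)*(y - 2)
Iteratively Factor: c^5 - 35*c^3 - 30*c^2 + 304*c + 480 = (c + 2)*(c^4 - 2*c^3 - 31*c^2 + 32*c + 240) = (c - 4)*(c + 2)*(c^3 + 2*c^2 - 23*c - 60) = (c - 5)*(c - 4)*(c + 2)*(c^2 + 7*c + 12) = (c - 5)*(c - 4)*(c + 2)*(c + 3)*(c + 4)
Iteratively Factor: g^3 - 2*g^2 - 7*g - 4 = (g + 1)*(g^2 - 3*g - 4) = (g + 1)^2*(g - 4)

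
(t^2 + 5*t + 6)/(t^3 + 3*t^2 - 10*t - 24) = (t + 3)/(t^2 + t - 12)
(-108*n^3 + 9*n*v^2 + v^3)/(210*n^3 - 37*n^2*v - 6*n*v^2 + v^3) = (-18*n^2 + 3*n*v + v^2)/(35*n^2 - 12*n*v + v^2)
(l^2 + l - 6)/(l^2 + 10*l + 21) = (l - 2)/(l + 7)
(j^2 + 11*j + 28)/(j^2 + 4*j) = (j + 7)/j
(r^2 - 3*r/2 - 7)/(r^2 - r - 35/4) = 2*(r + 2)/(2*r + 5)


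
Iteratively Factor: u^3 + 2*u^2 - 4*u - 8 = (u - 2)*(u^2 + 4*u + 4) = (u - 2)*(u + 2)*(u + 2)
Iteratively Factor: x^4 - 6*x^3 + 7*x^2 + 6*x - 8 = (x - 4)*(x^3 - 2*x^2 - x + 2) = (x - 4)*(x - 2)*(x^2 - 1) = (x - 4)*(x - 2)*(x + 1)*(x - 1)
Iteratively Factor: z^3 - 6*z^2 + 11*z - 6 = (z - 3)*(z^2 - 3*z + 2) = (z - 3)*(z - 2)*(z - 1)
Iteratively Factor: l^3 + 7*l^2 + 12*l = (l + 4)*(l^2 + 3*l) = (l + 3)*(l + 4)*(l)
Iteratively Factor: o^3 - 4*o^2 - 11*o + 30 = (o + 3)*(o^2 - 7*o + 10) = (o - 5)*(o + 3)*(o - 2)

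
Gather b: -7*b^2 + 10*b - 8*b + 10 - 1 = -7*b^2 + 2*b + 9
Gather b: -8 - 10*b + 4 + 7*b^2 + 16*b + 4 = 7*b^2 + 6*b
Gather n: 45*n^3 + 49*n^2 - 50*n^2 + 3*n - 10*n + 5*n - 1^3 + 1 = 45*n^3 - n^2 - 2*n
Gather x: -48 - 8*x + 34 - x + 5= -9*x - 9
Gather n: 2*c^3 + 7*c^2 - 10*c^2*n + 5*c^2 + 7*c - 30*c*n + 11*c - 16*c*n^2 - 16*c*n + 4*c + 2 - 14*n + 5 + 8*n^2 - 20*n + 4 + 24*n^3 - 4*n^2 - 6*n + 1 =2*c^3 + 12*c^2 + 22*c + 24*n^3 + n^2*(4 - 16*c) + n*(-10*c^2 - 46*c - 40) + 12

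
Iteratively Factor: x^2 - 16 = (x - 4)*(x + 4)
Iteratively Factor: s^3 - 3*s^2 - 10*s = (s + 2)*(s^2 - 5*s) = s*(s + 2)*(s - 5)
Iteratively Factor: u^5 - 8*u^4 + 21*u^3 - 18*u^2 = (u - 3)*(u^4 - 5*u^3 + 6*u^2) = (u - 3)^2*(u^3 - 2*u^2) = u*(u - 3)^2*(u^2 - 2*u) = u^2*(u - 3)^2*(u - 2)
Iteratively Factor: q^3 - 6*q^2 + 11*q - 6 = (q - 1)*(q^2 - 5*q + 6) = (q - 2)*(q - 1)*(q - 3)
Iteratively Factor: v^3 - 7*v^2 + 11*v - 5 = (v - 1)*(v^2 - 6*v + 5) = (v - 5)*(v - 1)*(v - 1)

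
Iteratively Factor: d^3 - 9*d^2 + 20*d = (d - 5)*(d^2 - 4*d) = (d - 5)*(d - 4)*(d)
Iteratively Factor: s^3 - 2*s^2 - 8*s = (s)*(s^2 - 2*s - 8) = s*(s + 2)*(s - 4)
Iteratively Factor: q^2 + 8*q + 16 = (q + 4)*(q + 4)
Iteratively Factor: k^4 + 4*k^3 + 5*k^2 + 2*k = (k)*(k^3 + 4*k^2 + 5*k + 2) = k*(k + 1)*(k^2 + 3*k + 2) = k*(k + 1)*(k + 2)*(k + 1)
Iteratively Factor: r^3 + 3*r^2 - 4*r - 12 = (r + 2)*(r^2 + r - 6) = (r - 2)*(r + 2)*(r + 3)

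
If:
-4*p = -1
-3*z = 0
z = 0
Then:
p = 1/4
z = 0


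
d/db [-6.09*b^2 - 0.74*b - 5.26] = -12.18*b - 0.74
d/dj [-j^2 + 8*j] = 8 - 2*j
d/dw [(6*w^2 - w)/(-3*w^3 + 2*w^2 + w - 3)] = (-w*(6*w - 1)*(-9*w^2 + 4*w + 1) + (1 - 12*w)*(3*w^3 - 2*w^2 - w + 3))/(3*w^3 - 2*w^2 - w + 3)^2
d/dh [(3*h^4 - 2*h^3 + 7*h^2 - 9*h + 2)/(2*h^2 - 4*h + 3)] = (12*h^5 - 40*h^4 + 52*h^3 - 28*h^2 + 34*h - 19)/(4*h^4 - 16*h^3 + 28*h^2 - 24*h + 9)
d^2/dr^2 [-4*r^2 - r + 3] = -8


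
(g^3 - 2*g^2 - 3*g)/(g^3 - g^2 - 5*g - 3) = g/(g + 1)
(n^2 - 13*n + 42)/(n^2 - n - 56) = (-n^2 + 13*n - 42)/(-n^2 + n + 56)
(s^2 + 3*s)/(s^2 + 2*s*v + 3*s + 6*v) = s/(s + 2*v)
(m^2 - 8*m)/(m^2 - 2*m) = (m - 8)/(m - 2)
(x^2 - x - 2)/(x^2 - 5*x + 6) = (x + 1)/(x - 3)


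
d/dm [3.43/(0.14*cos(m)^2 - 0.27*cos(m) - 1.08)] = (0.9604*cos(m) - 0.9261)*sin(m)/(-0.14*cos(m)^2 + 0.27*cos(m) + 1.08)^2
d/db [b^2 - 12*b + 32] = 2*b - 12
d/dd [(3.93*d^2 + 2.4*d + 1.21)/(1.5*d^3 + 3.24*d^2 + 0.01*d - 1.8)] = (-5.895*d^4 - 7.2*d^3 - 13.1817*d^2 - 21.9888*d - 4.3321)/(2.25*d^6 + 9.72*d^5 + 10.5276*d^4 - 5.3352*d^3 - 11.6639*d^2 - 0.036*d + 3.24)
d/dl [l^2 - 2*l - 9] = 2*l - 2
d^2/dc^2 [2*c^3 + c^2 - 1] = 12*c + 2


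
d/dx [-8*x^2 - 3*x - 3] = -16*x - 3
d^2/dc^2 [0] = 0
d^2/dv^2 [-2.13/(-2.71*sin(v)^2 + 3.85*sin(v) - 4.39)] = (-62.571732*sin(v)^4 + 66.670065*sin(v)^3 + 163.647261*sin(v)^2 - 169.340325*sin(v) + 12.463056)/(2.71*sin(v)^2 - 3.85*sin(v) + 4.39)^3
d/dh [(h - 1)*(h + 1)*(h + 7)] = 3*h^2 + 14*h - 1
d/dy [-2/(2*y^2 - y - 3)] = 2*(4*y - 1)/(-2*y^2 + y + 3)^2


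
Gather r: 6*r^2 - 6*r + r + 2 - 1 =6*r^2 - 5*r + 1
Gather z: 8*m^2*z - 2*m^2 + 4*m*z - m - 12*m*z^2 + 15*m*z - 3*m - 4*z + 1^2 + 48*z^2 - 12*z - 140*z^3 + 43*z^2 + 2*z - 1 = -2*m^2 - 4*m - 140*z^3 + z^2*(91 - 12*m) + z*(8*m^2 + 19*m - 14)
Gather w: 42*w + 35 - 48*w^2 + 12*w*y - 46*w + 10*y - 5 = -48*w^2 + w*(12*y - 4) + 10*y + 30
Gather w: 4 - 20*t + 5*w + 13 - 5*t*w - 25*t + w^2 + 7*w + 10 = -45*t + w^2 + w*(12 - 5*t) + 27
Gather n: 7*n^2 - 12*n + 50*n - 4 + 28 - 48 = 7*n^2 + 38*n - 24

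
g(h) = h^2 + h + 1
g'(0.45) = 1.90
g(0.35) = 1.47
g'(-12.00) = -23.00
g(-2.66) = 5.42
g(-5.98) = 30.78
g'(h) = 2*h + 1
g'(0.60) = 2.20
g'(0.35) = 1.70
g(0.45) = 1.65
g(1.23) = 3.74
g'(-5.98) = -10.96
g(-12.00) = 133.00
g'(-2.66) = -4.32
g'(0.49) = 1.98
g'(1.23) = 3.46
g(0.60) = 1.96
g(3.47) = 16.51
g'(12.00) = 25.00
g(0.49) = 1.73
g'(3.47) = 7.94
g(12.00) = 157.00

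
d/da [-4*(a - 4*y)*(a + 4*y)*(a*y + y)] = 4*y*(-3*a^2 - 2*a + 16*y^2)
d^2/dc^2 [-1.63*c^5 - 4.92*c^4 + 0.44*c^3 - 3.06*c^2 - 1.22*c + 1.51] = -32.6*c^3 - 59.04*c^2 + 2.64*c - 6.12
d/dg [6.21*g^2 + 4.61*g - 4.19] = 12.42*g + 4.61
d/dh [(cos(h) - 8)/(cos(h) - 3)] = -5*sin(h)/(cos(h) - 3)^2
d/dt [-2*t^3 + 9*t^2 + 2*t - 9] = -6*t^2 + 18*t + 2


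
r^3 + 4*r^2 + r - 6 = (r - 1)*(r + 2)*(r + 3)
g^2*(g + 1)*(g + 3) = g^4 + 4*g^3 + 3*g^2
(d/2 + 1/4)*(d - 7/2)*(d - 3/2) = d^3/2 - 9*d^2/4 + 11*d/8 + 21/16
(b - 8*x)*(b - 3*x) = b^2 - 11*b*x + 24*x^2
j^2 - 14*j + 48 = (j - 8)*(j - 6)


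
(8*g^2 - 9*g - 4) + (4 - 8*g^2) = -9*g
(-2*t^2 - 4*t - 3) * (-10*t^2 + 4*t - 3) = 20*t^4 + 32*t^3 + 20*t^2 + 9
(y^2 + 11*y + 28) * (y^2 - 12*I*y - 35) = y^4 + 11*y^3 - 12*I*y^3 - 7*y^2 - 132*I*y^2 - 385*y - 336*I*y - 980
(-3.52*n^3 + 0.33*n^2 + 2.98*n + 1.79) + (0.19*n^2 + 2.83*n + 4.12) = -3.52*n^3 + 0.52*n^2 + 5.81*n + 5.91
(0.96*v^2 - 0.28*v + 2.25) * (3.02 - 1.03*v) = -0.9888*v^3 + 3.1876*v^2 - 3.1631*v + 6.795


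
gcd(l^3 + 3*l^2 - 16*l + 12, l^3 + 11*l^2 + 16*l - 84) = l^2 + 4*l - 12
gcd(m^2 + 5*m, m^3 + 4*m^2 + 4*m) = m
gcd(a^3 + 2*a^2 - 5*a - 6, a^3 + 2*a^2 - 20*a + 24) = a - 2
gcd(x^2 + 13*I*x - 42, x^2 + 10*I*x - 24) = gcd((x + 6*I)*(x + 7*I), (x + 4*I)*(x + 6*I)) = x + 6*I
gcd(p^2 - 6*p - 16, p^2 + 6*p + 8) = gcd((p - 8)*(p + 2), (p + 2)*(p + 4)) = p + 2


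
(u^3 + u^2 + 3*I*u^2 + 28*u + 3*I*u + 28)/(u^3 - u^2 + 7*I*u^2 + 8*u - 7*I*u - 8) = (u^3 + u^2*(1 + 3*I) + u*(28 + 3*I) + 28)/(u^3 + u^2*(-1 + 7*I) + u*(8 - 7*I) - 8)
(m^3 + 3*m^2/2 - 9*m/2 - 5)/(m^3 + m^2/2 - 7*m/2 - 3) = (2*m + 5)/(2*m + 3)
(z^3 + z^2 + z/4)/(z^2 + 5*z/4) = (4*z^2 + 4*z + 1)/(4*z + 5)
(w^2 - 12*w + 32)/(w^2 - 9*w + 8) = (w - 4)/(w - 1)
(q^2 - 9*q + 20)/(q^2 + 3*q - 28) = (q - 5)/(q + 7)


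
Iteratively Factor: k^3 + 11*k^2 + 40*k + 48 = (k + 4)*(k^2 + 7*k + 12) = (k + 4)^2*(k + 3)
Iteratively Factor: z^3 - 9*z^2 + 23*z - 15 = (z - 5)*(z^2 - 4*z + 3) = (z - 5)*(z - 3)*(z - 1)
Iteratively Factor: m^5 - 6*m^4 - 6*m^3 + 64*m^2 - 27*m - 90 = (m + 3)*(m^4 - 9*m^3 + 21*m^2 + m - 30) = (m + 1)*(m + 3)*(m^3 - 10*m^2 + 31*m - 30) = (m - 2)*(m + 1)*(m + 3)*(m^2 - 8*m + 15) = (m - 5)*(m - 2)*(m + 1)*(m + 3)*(m - 3)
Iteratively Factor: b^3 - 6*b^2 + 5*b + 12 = (b + 1)*(b^2 - 7*b + 12) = (b - 4)*(b + 1)*(b - 3)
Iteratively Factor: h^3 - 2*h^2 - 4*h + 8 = (h - 2)*(h^2 - 4) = (h - 2)*(h + 2)*(h - 2)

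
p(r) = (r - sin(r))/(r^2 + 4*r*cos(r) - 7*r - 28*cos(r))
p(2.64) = 0.57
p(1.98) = -0.54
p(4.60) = -0.56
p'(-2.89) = 0.01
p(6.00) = -0.64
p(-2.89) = -0.04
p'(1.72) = -0.54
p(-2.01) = -0.03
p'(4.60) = 0.33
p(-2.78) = -0.04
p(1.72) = -0.12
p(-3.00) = -0.04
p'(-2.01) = -0.00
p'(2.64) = 0.02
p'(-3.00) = 0.02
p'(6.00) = -0.50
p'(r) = (1 - cos(r))/(r^2 + 4*r*cos(r) - 7*r - 28*cos(r)) + (r - sin(r))*(4*r*sin(r) - 2*r - 28*sin(r) - 4*cos(r) + 7)/(r^2 + 4*r*cos(r) - 7*r - 28*cos(r))^2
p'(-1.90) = -0.01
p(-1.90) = -0.03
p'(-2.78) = 0.01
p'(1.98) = -4.57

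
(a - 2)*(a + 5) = a^2 + 3*a - 10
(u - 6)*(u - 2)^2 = u^3 - 10*u^2 + 28*u - 24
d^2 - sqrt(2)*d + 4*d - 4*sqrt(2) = (d + 4)*(d - sqrt(2))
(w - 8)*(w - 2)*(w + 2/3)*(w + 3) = w^4 - 19*w^3/3 - 56*w^2/3 + 116*w/3 + 32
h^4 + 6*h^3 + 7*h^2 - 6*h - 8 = (h - 1)*(h + 1)*(h + 2)*(h + 4)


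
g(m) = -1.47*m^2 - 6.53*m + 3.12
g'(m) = -2.94*m - 6.53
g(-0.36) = 5.28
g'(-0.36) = -5.47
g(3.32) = -34.76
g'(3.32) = -16.29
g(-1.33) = 9.20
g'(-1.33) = -2.62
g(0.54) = -0.83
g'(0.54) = -8.12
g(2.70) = -25.23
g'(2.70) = -14.47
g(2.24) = -18.88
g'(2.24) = -13.12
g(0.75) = -2.60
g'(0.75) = -8.74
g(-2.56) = 10.20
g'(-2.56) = 1.00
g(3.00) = -29.70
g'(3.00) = -15.35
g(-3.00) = 9.48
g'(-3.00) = 2.29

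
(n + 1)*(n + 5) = n^2 + 6*n + 5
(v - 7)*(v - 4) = v^2 - 11*v + 28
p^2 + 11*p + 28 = (p + 4)*(p + 7)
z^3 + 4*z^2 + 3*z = z*(z + 1)*(z + 3)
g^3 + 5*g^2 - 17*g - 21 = (g - 3)*(g + 1)*(g + 7)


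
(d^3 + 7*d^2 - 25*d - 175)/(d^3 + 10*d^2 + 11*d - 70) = (d - 5)/(d - 2)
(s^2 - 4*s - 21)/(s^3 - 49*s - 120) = (s - 7)/(s^2 - 3*s - 40)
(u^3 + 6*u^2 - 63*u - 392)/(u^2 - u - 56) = u + 7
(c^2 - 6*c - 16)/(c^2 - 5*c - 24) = (c + 2)/(c + 3)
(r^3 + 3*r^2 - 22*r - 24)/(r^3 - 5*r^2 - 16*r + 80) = (r^2 + 7*r + 6)/(r^2 - r - 20)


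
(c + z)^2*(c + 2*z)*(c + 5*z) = c^4 + 9*c^3*z + 25*c^2*z^2 + 27*c*z^3 + 10*z^4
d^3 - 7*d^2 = d^2*(d - 7)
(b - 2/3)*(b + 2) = b^2 + 4*b/3 - 4/3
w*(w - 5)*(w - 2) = w^3 - 7*w^2 + 10*w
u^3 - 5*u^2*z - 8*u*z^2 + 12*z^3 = (u - 6*z)*(u - z)*(u + 2*z)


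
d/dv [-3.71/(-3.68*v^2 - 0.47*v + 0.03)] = (-27.3056*v - 1.7437)/(3.68*v^2 + 0.47*v - 0.03)^2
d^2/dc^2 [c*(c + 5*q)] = 2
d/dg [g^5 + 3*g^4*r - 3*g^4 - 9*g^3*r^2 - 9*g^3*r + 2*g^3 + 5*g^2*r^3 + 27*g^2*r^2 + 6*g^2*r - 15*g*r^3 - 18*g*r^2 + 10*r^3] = 5*g^4 + 12*g^3*r - 12*g^3 - 27*g^2*r^2 - 27*g^2*r + 6*g^2 + 10*g*r^3 + 54*g*r^2 + 12*g*r - 15*r^3 - 18*r^2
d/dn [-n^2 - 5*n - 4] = -2*n - 5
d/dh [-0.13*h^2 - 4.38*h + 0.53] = -0.26*h - 4.38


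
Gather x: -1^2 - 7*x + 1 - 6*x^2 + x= -6*x^2 - 6*x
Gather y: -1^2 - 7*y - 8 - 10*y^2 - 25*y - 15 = -10*y^2 - 32*y - 24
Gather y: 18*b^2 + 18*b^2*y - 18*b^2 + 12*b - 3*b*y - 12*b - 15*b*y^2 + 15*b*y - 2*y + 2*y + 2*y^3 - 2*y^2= 2*y^3 + y^2*(-15*b - 2) + y*(18*b^2 + 12*b)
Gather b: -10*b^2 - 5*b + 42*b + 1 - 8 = -10*b^2 + 37*b - 7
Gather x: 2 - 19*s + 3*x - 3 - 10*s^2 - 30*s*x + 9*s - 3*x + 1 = -10*s^2 - 30*s*x - 10*s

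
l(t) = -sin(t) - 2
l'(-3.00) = 0.99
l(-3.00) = -1.86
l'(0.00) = -1.00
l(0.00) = -2.00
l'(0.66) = -0.79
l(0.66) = -2.61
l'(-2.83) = 0.95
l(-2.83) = -1.69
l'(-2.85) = 0.96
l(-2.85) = -1.71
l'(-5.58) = -0.76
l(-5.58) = -2.65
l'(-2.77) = 0.93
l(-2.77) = -1.64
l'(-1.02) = -0.52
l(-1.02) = -1.15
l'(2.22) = 0.60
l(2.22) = -2.80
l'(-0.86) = -0.65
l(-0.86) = -1.24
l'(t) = -cos(t)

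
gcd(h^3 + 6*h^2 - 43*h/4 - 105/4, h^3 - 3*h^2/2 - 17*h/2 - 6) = h + 3/2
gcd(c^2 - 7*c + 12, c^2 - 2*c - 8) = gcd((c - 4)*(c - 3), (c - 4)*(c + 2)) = c - 4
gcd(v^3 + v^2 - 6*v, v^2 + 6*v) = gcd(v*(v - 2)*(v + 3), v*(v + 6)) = v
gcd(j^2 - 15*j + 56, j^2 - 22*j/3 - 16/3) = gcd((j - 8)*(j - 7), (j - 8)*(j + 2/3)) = j - 8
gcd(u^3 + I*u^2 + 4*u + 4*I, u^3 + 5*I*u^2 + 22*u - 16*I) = u - 2*I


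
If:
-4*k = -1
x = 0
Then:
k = 1/4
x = 0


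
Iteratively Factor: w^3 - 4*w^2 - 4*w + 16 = (w - 2)*(w^2 - 2*w - 8) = (w - 4)*(w - 2)*(w + 2)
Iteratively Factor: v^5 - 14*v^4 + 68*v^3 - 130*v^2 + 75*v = (v - 1)*(v^4 - 13*v^3 + 55*v^2 - 75*v) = (v - 5)*(v - 1)*(v^3 - 8*v^2 + 15*v) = (v - 5)^2*(v - 1)*(v^2 - 3*v) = v*(v - 5)^2*(v - 1)*(v - 3)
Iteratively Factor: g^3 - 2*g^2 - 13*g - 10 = (g + 1)*(g^2 - 3*g - 10) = (g + 1)*(g + 2)*(g - 5)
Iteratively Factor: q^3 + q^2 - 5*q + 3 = (q + 3)*(q^2 - 2*q + 1) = (q - 1)*(q + 3)*(q - 1)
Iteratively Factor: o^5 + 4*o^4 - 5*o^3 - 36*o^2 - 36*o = (o - 3)*(o^4 + 7*o^3 + 16*o^2 + 12*o) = (o - 3)*(o + 2)*(o^3 + 5*o^2 + 6*o) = o*(o - 3)*(o + 2)*(o^2 + 5*o + 6) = o*(o - 3)*(o + 2)*(o + 3)*(o + 2)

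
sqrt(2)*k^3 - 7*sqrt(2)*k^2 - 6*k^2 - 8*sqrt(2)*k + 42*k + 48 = (k - 8)*(k - 3*sqrt(2))*(sqrt(2)*k + sqrt(2))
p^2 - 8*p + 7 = (p - 7)*(p - 1)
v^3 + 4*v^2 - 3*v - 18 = (v - 2)*(v + 3)^2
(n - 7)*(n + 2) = n^2 - 5*n - 14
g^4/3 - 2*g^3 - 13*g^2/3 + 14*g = g*(g/3 + 1)*(g - 7)*(g - 2)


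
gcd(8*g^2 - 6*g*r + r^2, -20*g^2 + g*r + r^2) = -4*g + r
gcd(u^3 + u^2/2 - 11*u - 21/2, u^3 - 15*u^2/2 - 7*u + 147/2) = u^2 - u/2 - 21/2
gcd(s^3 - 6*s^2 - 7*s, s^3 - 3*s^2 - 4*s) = s^2 + s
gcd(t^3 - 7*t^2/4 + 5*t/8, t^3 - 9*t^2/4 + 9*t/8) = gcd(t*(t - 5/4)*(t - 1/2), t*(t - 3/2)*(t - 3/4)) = t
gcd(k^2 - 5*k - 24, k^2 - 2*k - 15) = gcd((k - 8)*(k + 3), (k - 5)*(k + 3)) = k + 3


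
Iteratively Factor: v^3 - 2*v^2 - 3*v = (v + 1)*(v^2 - 3*v) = (v - 3)*(v + 1)*(v)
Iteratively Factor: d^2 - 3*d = (d)*(d - 3)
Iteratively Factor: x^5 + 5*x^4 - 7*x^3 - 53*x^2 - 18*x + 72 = (x + 2)*(x^4 + 3*x^3 - 13*x^2 - 27*x + 36) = (x + 2)*(x + 4)*(x^3 - x^2 - 9*x + 9) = (x - 3)*(x + 2)*(x + 4)*(x^2 + 2*x - 3) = (x - 3)*(x + 2)*(x + 3)*(x + 4)*(x - 1)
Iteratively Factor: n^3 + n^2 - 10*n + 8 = (n - 2)*(n^2 + 3*n - 4) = (n - 2)*(n - 1)*(n + 4)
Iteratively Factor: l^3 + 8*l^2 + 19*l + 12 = (l + 4)*(l^2 + 4*l + 3) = (l + 1)*(l + 4)*(l + 3)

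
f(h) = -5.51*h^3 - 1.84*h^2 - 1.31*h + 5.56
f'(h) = -16.53*h^2 - 3.68*h - 1.31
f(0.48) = 3.90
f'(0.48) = -6.88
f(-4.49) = 473.11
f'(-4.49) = -318.03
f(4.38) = -498.47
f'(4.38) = -334.55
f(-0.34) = 6.01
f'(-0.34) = -1.97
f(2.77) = -129.30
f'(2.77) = -138.34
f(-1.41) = 19.19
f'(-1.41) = -28.98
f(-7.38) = 2129.74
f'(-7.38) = -874.45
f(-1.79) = 33.61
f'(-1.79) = -47.69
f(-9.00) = 3885.10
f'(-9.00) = -1307.12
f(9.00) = -4172.06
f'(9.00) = -1373.36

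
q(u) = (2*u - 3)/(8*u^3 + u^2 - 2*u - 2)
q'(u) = (2*u - 3)*(-24*u^2 - 2*u + 2)/(8*u^3 + u^2 - 2*u - 2)^2 + 2/(8*u^3 + u^2 - 2*u - 2) = 2*(-16*u^3 + 35*u^2 + 3*u - 5)/(64*u^6 + 16*u^5 - 31*u^4 - 36*u^3 + 8*u + 4)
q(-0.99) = 0.73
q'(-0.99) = 1.81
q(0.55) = 1.30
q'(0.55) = 4.26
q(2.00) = 0.02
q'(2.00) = 0.01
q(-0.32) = 2.40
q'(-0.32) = -1.60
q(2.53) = 0.02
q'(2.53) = -0.00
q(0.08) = 1.32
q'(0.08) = -1.97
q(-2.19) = 0.10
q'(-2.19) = 0.11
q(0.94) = -0.31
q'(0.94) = 2.32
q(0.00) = 1.50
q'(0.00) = -2.50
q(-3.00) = 0.04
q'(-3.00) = 0.04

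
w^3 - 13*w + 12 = (w - 3)*(w - 1)*(w + 4)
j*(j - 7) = j^2 - 7*j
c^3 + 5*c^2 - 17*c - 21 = (c - 3)*(c + 1)*(c + 7)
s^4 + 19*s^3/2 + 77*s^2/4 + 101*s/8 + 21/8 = (s + 1/2)^2*(s + 3/2)*(s + 7)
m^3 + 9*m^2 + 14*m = m*(m + 2)*(m + 7)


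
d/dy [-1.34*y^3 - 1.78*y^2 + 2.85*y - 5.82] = -4.02*y^2 - 3.56*y + 2.85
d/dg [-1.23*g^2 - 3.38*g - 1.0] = -2.46*g - 3.38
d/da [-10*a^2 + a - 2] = 1 - 20*a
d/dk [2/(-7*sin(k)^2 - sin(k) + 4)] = 2*(14*sin(k) + 1)*cos(k)/(7*sin(k)^2 + sin(k) - 4)^2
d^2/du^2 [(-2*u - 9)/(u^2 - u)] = 2*(-2*u^3 - 27*u^2 + 27*u - 9)/(u^3*(u^3 - 3*u^2 + 3*u - 1))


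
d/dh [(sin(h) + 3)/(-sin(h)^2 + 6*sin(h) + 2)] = (sin(h)^2 + 6*sin(h) - 16)*cos(h)/(6*sin(h) + cos(h)^2 + 1)^2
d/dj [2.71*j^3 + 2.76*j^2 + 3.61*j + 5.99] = 8.13*j^2 + 5.52*j + 3.61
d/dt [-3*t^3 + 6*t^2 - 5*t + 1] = -9*t^2 + 12*t - 5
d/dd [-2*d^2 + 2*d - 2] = 2 - 4*d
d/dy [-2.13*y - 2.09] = -2.13000000000000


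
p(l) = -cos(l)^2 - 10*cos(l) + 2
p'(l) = 2*sin(l)*cos(l) + 10*sin(l)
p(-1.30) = -0.75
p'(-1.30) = -10.15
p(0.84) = -5.12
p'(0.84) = 8.44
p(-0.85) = -5.04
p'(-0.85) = -8.50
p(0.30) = -8.47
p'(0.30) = 3.52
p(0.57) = -7.13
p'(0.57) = 6.30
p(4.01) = 8.04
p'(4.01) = -6.65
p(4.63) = 2.82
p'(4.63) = -9.80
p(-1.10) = -2.74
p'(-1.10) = -9.72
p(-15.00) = 9.02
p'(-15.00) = -5.51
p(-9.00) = 10.28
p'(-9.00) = -3.37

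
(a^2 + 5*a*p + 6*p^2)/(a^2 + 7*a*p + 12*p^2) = (a + 2*p)/(a + 4*p)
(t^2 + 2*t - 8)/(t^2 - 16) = (t - 2)/(t - 4)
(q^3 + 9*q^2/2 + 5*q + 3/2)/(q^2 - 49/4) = 2*(2*q^3 + 9*q^2 + 10*q + 3)/(4*q^2 - 49)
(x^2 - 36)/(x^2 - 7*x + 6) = (x + 6)/(x - 1)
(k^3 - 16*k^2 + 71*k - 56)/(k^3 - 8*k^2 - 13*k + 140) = (k^2 - 9*k + 8)/(k^2 - k - 20)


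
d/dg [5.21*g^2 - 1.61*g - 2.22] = 10.42*g - 1.61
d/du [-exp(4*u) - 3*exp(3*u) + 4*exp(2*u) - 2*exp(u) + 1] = (-4*exp(3*u) - 9*exp(2*u) + 8*exp(u) - 2)*exp(u)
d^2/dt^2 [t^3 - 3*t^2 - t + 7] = 6*t - 6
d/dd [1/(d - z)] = -1/(d - z)^2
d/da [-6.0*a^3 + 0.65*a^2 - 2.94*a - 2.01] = -18.0*a^2 + 1.3*a - 2.94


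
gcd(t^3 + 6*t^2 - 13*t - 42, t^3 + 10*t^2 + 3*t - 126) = t^2 + 4*t - 21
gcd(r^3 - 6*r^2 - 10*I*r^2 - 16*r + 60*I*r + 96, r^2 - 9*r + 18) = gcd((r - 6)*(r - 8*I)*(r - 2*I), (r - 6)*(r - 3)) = r - 6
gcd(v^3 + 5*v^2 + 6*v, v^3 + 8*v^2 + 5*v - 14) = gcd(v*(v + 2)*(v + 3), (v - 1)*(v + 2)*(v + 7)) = v + 2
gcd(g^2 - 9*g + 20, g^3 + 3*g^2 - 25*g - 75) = g - 5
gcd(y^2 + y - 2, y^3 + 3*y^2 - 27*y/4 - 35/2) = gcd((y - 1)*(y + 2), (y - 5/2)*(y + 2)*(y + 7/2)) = y + 2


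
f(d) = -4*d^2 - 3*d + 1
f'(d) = -8*d - 3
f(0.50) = -1.50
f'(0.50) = -7.00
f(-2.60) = -18.24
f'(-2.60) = 17.80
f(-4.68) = -72.57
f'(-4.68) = 34.44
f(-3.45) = -36.26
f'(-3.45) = 24.60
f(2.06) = -22.15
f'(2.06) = -19.48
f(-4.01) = -51.29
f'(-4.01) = 29.08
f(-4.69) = -72.91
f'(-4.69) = 34.52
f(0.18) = 0.33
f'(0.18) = -4.44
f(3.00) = -44.00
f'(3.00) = -27.00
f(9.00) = -350.00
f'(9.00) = -75.00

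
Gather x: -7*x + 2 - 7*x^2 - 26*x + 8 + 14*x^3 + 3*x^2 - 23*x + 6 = 14*x^3 - 4*x^2 - 56*x + 16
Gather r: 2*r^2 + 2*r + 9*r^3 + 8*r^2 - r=9*r^3 + 10*r^2 + r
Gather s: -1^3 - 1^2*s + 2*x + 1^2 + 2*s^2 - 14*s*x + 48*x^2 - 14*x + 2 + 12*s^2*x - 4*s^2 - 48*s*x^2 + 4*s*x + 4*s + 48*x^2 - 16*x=s^2*(12*x - 2) + s*(-48*x^2 - 10*x + 3) + 96*x^2 - 28*x + 2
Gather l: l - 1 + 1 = l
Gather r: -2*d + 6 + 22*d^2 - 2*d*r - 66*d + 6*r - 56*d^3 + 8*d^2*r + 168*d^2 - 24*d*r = -56*d^3 + 190*d^2 - 68*d + r*(8*d^2 - 26*d + 6) + 6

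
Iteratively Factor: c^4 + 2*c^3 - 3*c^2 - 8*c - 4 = (c + 1)*(c^3 + c^2 - 4*c - 4) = (c - 2)*(c + 1)*(c^2 + 3*c + 2) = (c - 2)*(c + 1)^2*(c + 2)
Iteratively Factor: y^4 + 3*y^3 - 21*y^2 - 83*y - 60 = (y + 1)*(y^3 + 2*y^2 - 23*y - 60) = (y + 1)*(y + 3)*(y^2 - y - 20) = (y - 5)*(y + 1)*(y + 3)*(y + 4)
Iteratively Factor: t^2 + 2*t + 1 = (t + 1)*(t + 1)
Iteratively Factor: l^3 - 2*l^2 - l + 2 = (l - 2)*(l^2 - 1) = (l - 2)*(l + 1)*(l - 1)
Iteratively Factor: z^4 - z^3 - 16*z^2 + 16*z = (z + 4)*(z^3 - 5*z^2 + 4*z) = (z - 1)*(z + 4)*(z^2 - 4*z) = (z - 4)*(z - 1)*(z + 4)*(z)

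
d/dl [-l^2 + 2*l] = 2 - 2*l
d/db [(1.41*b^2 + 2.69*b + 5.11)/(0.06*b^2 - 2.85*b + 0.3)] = (-4.1799*b^2 + 0.2328*b + 15.3705)/(0.0036*b^4 - 0.342*b^3 + 8.1585*b^2 - 1.71*b + 0.09)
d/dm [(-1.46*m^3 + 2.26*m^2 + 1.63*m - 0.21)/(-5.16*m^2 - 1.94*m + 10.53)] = (7.5336*m^4 + 5.6648*m^3 - 42.095*m^2 + 45.4284*m + 16.7565)/(26.6256*m^4 + 20.0208*m^3 - 104.906*m^2 - 40.8564*m + 110.8809)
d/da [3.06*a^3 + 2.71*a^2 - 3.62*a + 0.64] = 9.18*a^2 + 5.42*a - 3.62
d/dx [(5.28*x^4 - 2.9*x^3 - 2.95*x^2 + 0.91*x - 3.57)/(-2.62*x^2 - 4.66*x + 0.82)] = (-27.6672*x^5 - 66.2164*x^4 + 44.3464*x^3 + 8.99720000000001*x^2 - 23.5448*x - 15.89)/(6.8644*x^4 + 24.4184*x^3 + 17.4188*x^2 - 7.6424*x + 0.6724)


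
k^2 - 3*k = k*(k - 3)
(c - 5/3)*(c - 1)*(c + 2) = c^3 - 2*c^2/3 - 11*c/3 + 10/3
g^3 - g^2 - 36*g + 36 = (g - 6)*(g - 1)*(g + 6)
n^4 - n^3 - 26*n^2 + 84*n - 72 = (n - 3)*(n - 2)^2*(n + 6)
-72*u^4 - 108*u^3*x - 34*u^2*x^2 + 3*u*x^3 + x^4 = (-6*u + x)*(u + x)*(2*u + x)*(6*u + x)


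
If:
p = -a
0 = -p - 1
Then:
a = 1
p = -1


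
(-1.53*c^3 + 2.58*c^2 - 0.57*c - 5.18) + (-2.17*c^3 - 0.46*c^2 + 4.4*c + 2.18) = -3.7*c^3 + 2.12*c^2 + 3.83*c - 3.0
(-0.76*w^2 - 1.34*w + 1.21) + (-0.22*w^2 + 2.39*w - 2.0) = -0.98*w^2 + 1.05*w - 0.79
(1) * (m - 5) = m - 5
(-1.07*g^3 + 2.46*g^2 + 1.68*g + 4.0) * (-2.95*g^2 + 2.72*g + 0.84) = 3.1565*g^5 - 10.1674*g^4 + 0.8364*g^3 - 5.164*g^2 + 12.2912*g + 3.36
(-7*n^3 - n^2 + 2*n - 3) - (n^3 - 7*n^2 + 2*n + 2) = -8*n^3 + 6*n^2 - 5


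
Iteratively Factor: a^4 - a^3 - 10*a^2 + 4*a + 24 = (a + 2)*(a^3 - 3*a^2 - 4*a + 12) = (a - 2)*(a + 2)*(a^2 - a - 6) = (a - 2)*(a + 2)^2*(a - 3)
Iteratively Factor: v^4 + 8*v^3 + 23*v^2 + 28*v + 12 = (v + 2)*(v^3 + 6*v^2 + 11*v + 6) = (v + 1)*(v + 2)*(v^2 + 5*v + 6) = (v + 1)*(v + 2)*(v + 3)*(v + 2)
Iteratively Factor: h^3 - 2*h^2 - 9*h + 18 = (h - 3)*(h^2 + h - 6) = (h - 3)*(h + 3)*(h - 2)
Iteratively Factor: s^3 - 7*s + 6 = (s - 1)*(s^2 + s - 6) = (s - 2)*(s - 1)*(s + 3)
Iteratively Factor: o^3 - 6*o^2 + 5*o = (o)*(o^2 - 6*o + 5) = o*(o - 5)*(o - 1)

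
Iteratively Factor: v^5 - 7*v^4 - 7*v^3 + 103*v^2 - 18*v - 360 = (v + 2)*(v^4 - 9*v^3 + 11*v^2 + 81*v - 180) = (v + 2)*(v + 3)*(v^3 - 12*v^2 + 47*v - 60) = (v - 4)*(v + 2)*(v + 3)*(v^2 - 8*v + 15) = (v - 4)*(v - 3)*(v + 2)*(v + 3)*(v - 5)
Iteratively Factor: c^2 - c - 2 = (c - 2)*(c + 1)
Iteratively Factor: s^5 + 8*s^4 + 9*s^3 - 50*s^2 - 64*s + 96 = (s + 4)*(s^4 + 4*s^3 - 7*s^2 - 22*s + 24) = (s + 3)*(s + 4)*(s^3 + s^2 - 10*s + 8) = (s - 1)*(s + 3)*(s + 4)*(s^2 + 2*s - 8) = (s - 2)*(s - 1)*(s + 3)*(s + 4)*(s + 4)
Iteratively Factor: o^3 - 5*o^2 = (o)*(o^2 - 5*o) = o*(o - 5)*(o)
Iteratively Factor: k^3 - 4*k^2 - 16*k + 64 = (k + 4)*(k^2 - 8*k + 16) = (k - 4)*(k + 4)*(k - 4)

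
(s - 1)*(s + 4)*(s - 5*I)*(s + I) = s^4 + 3*s^3 - 4*I*s^3 + s^2 - 12*I*s^2 + 15*s + 16*I*s - 20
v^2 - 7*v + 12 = (v - 4)*(v - 3)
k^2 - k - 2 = (k - 2)*(k + 1)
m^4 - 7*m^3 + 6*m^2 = m^2*(m - 6)*(m - 1)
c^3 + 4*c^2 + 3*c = c*(c + 1)*(c + 3)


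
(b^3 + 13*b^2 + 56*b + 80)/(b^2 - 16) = (b^2 + 9*b + 20)/(b - 4)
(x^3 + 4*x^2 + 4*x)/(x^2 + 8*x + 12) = x*(x + 2)/(x + 6)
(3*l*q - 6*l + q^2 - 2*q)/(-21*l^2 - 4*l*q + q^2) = (q - 2)/(-7*l + q)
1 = 1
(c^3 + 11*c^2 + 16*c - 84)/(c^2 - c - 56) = (c^2 + 4*c - 12)/(c - 8)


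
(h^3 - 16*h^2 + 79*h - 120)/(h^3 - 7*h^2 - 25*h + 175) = (h^2 - 11*h + 24)/(h^2 - 2*h - 35)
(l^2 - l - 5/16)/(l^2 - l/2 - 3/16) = (4*l - 5)/(4*l - 3)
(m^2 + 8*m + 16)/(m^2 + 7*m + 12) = (m + 4)/(m + 3)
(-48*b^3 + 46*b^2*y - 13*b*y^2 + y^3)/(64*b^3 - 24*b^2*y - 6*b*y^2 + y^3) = (-3*b + y)/(4*b + y)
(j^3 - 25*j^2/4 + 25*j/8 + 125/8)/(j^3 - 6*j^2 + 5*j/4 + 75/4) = (4*j + 5)/(2*(2*j + 3))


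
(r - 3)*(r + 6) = r^2 + 3*r - 18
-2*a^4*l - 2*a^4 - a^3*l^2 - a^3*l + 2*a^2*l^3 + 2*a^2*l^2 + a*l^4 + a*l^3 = (-a + l)*(a + l)*(2*a + l)*(a*l + a)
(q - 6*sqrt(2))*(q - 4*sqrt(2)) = q^2 - 10*sqrt(2)*q + 48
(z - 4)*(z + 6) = z^2 + 2*z - 24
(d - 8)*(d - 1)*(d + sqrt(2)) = d^3 - 9*d^2 + sqrt(2)*d^2 - 9*sqrt(2)*d + 8*d + 8*sqrt(2)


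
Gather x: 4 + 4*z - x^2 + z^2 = -x^2 + z^2 + 4*z + 4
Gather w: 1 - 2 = -1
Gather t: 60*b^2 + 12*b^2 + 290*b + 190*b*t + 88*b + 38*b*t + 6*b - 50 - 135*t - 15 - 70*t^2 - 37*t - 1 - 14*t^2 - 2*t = 72*b^2 + 384*b - 84*t^2 + t*(228*b - 174) - 66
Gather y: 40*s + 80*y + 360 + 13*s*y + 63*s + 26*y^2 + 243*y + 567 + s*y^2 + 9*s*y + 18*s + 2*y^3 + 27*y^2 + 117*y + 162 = 121*s + 2*y^3 + y^2*(s + 53) + y*(22*s + 440) + 1089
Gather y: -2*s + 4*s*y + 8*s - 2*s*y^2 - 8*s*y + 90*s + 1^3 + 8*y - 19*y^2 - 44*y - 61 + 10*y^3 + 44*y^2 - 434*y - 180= 96*s + 10*y^3 + y^2*(25 - 2*s) + y*(-4*s - 470) - 240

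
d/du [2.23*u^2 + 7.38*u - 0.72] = 4.46*u + 7.38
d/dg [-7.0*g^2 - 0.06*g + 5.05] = -14.0*g - 0.06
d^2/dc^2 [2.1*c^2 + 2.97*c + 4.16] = 4.20000000000000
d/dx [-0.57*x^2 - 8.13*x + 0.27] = -1.14*x - 8.13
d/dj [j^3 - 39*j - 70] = 3*j^2 - 39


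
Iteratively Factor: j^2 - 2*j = (j)*(j - 2)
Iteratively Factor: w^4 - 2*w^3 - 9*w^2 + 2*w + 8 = (w + 1)*(w^3 - 3*w^2 - 6*w + 8) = (w - 4)*(w + 1)*(w^2 + w - 2) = (w - 4)*(w + 1)*(w + 2)*(w - 1)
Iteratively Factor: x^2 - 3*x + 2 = (x - 1)*(x - 2)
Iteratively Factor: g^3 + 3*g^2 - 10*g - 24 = (g + 4)*(g^2 - g - 6) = (g - 3)*(g + 4)*(g + 2)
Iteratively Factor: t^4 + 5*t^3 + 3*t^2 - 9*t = (t + 3)*(t^3 + 2*t^2 - 3*t) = t*(t + 3)*(t^2 + 2*t - 3) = t*(t + 3)^2*(t - 1)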